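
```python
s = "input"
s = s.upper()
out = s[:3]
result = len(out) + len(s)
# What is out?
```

Trace:
`s = "input"` → s = 'input'
`s = s.upper()` → s = 'INPUT'
`out = s[:3]` → out = 'INP'
`result = len(out) + len(s)` → result = 8
So out = 'INP'

Answer: 'INP'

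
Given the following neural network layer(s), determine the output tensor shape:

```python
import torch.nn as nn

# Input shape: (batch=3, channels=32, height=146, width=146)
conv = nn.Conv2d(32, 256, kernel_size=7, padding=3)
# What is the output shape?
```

Input: (3, 32, 146, 146) -> Output: (3, 256, 146, 146)

Answer: (3, 256, 146, 146)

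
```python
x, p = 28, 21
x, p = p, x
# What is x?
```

Trace:
`x, p = 28, 21` → x = 28; p = 21
`x, p = p, x` → x = 21; p = 28
So x = 21

Answer: 21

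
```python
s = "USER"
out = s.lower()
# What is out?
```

Trace:
`s = "USER"` → s = 'USER'
`out = s.lower()` → out = 'user'
So out = 'user'

Answer: 'user'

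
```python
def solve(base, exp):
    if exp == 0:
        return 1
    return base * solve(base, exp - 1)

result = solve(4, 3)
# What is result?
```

solve(4, 3) = 4 * 4 * 4 = 64

Answer: 64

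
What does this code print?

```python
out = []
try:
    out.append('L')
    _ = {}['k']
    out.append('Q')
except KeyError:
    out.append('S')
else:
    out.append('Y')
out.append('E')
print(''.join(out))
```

Execution trace: 'L' (try body) → 'S' (except KeyError) → 'E' (after the try/except). Output: LSE

Answer: LSE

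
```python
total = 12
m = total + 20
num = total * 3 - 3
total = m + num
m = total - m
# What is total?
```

Trace:
`total = 12` → total = 12
`m = total + 20` → m = 32
`num = total * 3 - 3` → num = 33
`total = m + num` → total = 65
`m = total - m` → m = 33
So total = 65

Answer: 65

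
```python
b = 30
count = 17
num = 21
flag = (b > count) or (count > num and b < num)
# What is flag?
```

Trace:
`b = 30` → b = 30
`count = 17` → count = 17
`num = 21` → num = 21
`flag = (b > count) or (count > num and b < num)` → flag = True
So flag = True

Answer: True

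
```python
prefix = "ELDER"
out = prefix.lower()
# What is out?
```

Trace:
`prefix = "ELDER"` → prefix = 'ELDER'
`out = prefix.lower()` → out = 'elder'
So out = 'elder'

Answer: 'elder'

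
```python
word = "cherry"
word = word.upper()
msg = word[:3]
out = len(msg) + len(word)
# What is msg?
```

Trace:
`word = "cherry"` → word = 'cherry'
`word = word.upper()` → word = 'CHERRY'
`msg = word[:3]` → msg = 'CHE'
`out = len(msg) + len(word)` → out = 9
So msg = 'CHE'

Answer: 'CHE'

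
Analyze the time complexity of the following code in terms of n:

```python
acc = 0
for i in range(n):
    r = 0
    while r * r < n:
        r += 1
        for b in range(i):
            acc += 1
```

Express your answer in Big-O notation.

Each loop level contributes: n × √n × n. Multiplying the contributions gives O(n^2√n).

Answer: O(n^2√n)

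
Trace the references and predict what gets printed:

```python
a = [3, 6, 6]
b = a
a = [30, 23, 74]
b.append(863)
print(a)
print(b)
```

Key concept: rebinding vs mutation: a is rebound to a new list, b still points at the original.
Step by step:
`a = [3, 6, 6]` → a = [3, 6, 6]
`b = a` → b = [3, 6, 6] (same object as a)
`a = [30, 23, 74]` → a = [30, 23, 74]
`b.append(863)` → b = [3, 6, 6, 863]
`print(a)` → prints [30, 23, 74]
`print(b)` → prints [3, 6, 6, 863]

Answer:
[30, 23, 74]
[3, 6, 6, 863]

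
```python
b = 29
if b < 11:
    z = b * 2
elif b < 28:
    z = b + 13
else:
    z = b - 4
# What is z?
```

Trace:
`b = 29` → b = 29
`if b < 11: ...` → b < 11 is False, b < 28 is False, take else branch → z = 25
So z = 25

Answer: 25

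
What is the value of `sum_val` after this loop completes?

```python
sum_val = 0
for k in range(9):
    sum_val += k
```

Sum of 0 to 8 = 36
`sum_val` takes the values: 0 → 1 → 3 → 6 → 10 → 15 → 21 → 28 → 36

Answer: 36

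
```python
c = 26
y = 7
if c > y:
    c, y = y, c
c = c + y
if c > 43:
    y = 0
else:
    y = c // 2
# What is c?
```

Trace:
`c = 26` → c = 26
`y = 7` → y = 7
`if c > y: ...` → c > y is True → c = 7; y = 26
`c = c + y` → c = 33
`if c > 43: ...` → c > 43 is False, take else branch → y = 16
So c = 33

Answer: 33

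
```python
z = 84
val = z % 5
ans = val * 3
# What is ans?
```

Trace:
`z = 84` → z = 84
`val = z % 5` → val = 4
`ans = val * 3` → ans = 12
So ans = 12

Answer: 12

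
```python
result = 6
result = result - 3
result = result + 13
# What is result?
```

Trace:
`result = 6` → result = 6
`result = result - 3` → result = 3
`result = result + 13` → result = 16
So result = 16

Answer: 16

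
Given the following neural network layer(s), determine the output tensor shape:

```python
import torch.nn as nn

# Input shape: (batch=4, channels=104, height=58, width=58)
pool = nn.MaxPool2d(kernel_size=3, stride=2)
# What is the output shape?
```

Input: (4, 104, 58, 58) -> Output: (4, 104, 28, 28)

Answer: (4, 104, 28, 28)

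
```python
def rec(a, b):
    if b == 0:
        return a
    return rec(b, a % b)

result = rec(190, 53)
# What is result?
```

rec(190, 53) -> rec(53, 31) -> rec(31, 22) -> rec(22, 9) -> rec(9, 4) -> rec(4, 1) -> rec(1, 0) -> 1

Answer: 1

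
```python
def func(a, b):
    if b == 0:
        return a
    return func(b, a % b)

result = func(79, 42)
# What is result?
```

func(79, 42) -> func(42, 37) -> func(37, 5) -> func(5, 2) -> func(2, 1) -> func(1, 0) -> 1

Answer: 1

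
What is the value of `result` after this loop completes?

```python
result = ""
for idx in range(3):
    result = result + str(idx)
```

Concatenate digits 0 to 2
`result` takes the values: "" → "0" → "01" → "012"

Answer: "012"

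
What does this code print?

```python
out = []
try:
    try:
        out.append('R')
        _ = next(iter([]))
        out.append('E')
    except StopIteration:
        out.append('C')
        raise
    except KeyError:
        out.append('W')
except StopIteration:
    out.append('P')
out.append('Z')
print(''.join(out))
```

Execution trace: 'R' (inner try body) → 'C' (inner except StopIteration) → 'P' (outer except StopIteration) → 'Z' (after the try/except). Output: RCPZ

Answer: RCPZ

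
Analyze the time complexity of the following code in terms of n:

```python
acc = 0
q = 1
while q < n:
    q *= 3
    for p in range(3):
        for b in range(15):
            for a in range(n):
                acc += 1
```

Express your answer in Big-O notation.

Each loop level contributes: log n × 1 × 1 × n. Multiplying the contributions gives O(n log n).

Answer: O(n log n)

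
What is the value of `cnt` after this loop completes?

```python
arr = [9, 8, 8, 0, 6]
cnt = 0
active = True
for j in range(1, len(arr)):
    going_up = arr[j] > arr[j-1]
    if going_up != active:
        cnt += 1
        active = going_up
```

Count direction changes in [9, 8, 8, 0, 6]
`cnt` takes the values: 0 → 1 → 2

Answer: 2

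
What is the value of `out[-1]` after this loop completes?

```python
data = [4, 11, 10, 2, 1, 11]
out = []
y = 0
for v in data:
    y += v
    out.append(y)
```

Cumulative sum ends at 39
`out` takes the values: [] → [4] → [4, 15] → [4, 15, 25] → [4, 15, 25, 27] → [4, 15, 25, 27, 28] → [4, 15, 25, 27, 28, 39]
So `out[-1]` = 39

Answer: 39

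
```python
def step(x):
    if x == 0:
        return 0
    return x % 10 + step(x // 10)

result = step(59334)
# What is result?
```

Sum of digits of 59334: 4 + 3 + 3 + 9 + 5 = 24

Answer: 24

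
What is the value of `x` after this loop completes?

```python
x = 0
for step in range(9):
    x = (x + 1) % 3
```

Increment mod 3, 9 times = 0
`x` takes the values: 0 → 1 → 2 → 0 → 1 → 2 → 0 → 1 → 2 → 0

Answer: 0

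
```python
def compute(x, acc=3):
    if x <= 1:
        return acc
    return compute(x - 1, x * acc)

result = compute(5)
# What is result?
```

Accumulator trace (n, acc): (5, 3) -> (4, 15) -> (3, 60) -> (2, 180) -> (1, 360) -> return 360

Answer: 360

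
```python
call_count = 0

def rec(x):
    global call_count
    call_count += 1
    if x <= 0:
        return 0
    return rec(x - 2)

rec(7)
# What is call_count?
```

Linear recursion stepping by 2: 5 calls from x=7 down to ≤0.

Answer: 5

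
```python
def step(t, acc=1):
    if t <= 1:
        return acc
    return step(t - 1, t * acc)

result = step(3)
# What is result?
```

Accumulator trace (n, acc): (3, 1) -> (2, 3) -> (1, 6) -> return 6

Answer: 6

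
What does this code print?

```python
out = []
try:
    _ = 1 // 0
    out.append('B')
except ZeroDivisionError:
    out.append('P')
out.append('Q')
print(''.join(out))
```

Execution trace: 'P' (except ZeroDivisionError) → 'Q' (after the try/except). Output: PQ

Answer: PQ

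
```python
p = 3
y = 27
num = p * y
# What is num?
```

Trace:
`p = 3` → p = 3
`y = 27` → y = 27
`num = p * y` → num = 81
So num = 81

Answer: 81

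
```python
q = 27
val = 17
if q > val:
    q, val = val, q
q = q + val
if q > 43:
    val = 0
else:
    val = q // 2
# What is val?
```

Trace:
`q = 27` → q = 27
`val = 17` → val = 17
`if q > val: ...` → q > val is True → q = 17; val = 27
`q = q + val` → q = 44
`if q > 43: ...` → q > 43 is True → val = 0
So val = 0

Answer: 0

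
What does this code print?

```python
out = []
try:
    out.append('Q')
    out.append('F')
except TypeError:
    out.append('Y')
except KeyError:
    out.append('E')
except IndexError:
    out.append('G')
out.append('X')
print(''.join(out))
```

Execution trace: 'Q' (try body) → 'F' (try body, no exception) → 'X' (after the try/except). Output: QFX

Answer: QFX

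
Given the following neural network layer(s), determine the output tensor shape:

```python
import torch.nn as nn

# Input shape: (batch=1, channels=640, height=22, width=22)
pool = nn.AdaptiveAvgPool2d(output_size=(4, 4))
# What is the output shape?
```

Input: (1, 640, 22, 22) -> Output: (1, 640, 4, 4)

Answer: (1, 640, 4, 4)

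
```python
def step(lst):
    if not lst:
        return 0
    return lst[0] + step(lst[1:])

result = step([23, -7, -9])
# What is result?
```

23 + (-7) + (-9) + 0 = 7

Answer: 7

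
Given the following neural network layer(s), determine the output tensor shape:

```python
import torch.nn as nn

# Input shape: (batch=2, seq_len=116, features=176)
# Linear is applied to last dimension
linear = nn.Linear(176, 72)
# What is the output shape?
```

Input: (2, 116, 176) -> Output: (2, 116, 72)

Answer: (2, 116, 72)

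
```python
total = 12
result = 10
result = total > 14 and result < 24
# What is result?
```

Trace:
`total = 12` → total = 12
`result = 10` → result = 10
`result = total > 14 and result < 24` → result = False
So result = False

Answer: False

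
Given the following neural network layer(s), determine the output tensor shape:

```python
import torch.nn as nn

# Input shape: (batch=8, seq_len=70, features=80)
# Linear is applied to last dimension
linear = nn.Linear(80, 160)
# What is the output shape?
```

Input: (8, 70, 80) -> Output: (8, 70, 160)

Answer: (8, 70, 160)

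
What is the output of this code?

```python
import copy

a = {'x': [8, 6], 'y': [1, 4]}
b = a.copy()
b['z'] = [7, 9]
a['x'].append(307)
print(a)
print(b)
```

Key concept: shallow copy of dict with mutable values.
Step by step:
`a = {'x': [8, 6], 'y': [1, 4]}` → a = {'x': [8, 6], 'y': [1, 4]}
`b = a.copy()` → b = {'x': [8, 6], 'y': [1, 4]}
`b['z'] = [7, 9]` → b = {'x': [8, 6], 'y': [1, 4], 'z': [7, 9]}
`a['x'].append(307)` → a = {'x': [8, 6, 307], 'y': [1, 4]}; b = {'x': [8, 6, 307], 'y': [1, 4], 'z': [7, 9]}
`print(a)` → prints {'x': [8, 6, 307], 'y': [1, 4]}
`print(b)` → prints {'x': [8, 6, 307], 'y': [1, 4], 'z': [7, 9]}

Answer:
{'x': [8, 6, 307], 'y': [1, 4]}
{'x': [8, 6, 307], 'y': [1, 4], 'z': [7, 9]}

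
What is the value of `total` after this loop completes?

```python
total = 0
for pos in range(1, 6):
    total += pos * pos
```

Sum of squares 1² to 5² = 55
`total` takes the values: 0 → 1 → 5 → 14 → 30 → 55

Answer: 55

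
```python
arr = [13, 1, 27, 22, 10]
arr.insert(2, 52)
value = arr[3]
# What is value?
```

Trace:
`arr = [13, 1, 27, 22, 10]` → arr = [13, 1, 27, 22, 10]
`arr.insert(2, 52)` → arr = [13, 1, 52, 27, 22, 10]
`value = arr[3]` → value = 27
So value = 27

Answer: 27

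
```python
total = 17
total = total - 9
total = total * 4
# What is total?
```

Trace:
`total = 17` → total = 17
`total = total - 9` → total = 8
`total = total * 4` → total = 32
So total = 32

Answer: 32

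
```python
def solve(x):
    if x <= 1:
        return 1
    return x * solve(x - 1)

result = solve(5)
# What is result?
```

solve(5) = 5 * 4 * 3 * 2 * 1 = 120

Answer: 120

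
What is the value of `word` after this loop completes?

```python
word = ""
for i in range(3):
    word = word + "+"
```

Repeat '+' 3 times
`word` takes the values: "" → "+" → "++" → "+++"

Answer: "+++"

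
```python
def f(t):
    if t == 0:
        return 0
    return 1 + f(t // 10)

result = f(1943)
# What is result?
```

Count of digits of 1943: 4

Answer: 4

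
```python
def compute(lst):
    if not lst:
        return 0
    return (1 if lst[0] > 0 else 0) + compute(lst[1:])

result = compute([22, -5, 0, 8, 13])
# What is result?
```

Count of positive elements in [22, -5, 0, 8, 13] = 3

Answer: 3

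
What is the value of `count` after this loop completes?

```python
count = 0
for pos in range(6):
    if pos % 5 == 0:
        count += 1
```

Count numbers divisible by 5 in range(6)
`count` takes the values: 0 → 1 → 2

Answer: 2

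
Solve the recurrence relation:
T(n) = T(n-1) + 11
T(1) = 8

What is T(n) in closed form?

Unrolling: T(n) = T(1) + 11·(n-1) = 8 + 11(n-1) = 11n - 3.

Answer: T(n) = 11n - 3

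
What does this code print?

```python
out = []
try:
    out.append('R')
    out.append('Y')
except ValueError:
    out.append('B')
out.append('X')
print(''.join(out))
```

Execution trace: 'R' (try body) → 'Y' (try body, no exception) → 'X' (after the try/except). Output: RYX

Answer: RYX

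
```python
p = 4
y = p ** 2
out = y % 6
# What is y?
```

Trace:
`p = 4` → p = 4
`y = p ** 2` → y = 16
`out = y % 6` → out = 4
So y = 16

Answer: 16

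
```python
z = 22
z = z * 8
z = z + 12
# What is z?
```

Trace:
`z = 22` → z = 22
`z = z * 8` → z = 176
`z = z + 12` → z = 188
So z = 188

Answer: 188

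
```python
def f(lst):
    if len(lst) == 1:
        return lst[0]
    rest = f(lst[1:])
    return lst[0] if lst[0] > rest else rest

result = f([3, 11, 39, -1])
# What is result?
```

Recursive max over [3, 11, 39, -1] = 39

Answer: 39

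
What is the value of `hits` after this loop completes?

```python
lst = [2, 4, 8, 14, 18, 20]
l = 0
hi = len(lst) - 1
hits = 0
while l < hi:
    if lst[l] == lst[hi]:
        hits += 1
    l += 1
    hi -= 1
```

Count matching pairs from ends
`hits` takes the values: 0

Answer: 0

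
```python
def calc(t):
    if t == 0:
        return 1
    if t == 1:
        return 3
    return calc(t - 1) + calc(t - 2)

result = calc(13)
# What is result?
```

Build up from base cases: calc(0)=1, calc(1)=3, calc(2)=4, calc(3)=7, calc(4)=11, calc(5)=18, calc(6)=29, ..., calc(13)=843

Answer: 843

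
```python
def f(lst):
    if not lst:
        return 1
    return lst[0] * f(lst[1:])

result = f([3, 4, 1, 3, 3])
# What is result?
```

Product over [3, 4, 1, 3, 3] = 3 * 4 * 1 * 3 * 3 = 108

Answer: 108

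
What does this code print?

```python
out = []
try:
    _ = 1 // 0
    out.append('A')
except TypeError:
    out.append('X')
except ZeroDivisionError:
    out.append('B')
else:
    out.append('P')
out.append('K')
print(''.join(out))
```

Execution trace: 'B' (except ZeroDivisionError) → 'K' (after the try/except). Output: BK

Answer: BK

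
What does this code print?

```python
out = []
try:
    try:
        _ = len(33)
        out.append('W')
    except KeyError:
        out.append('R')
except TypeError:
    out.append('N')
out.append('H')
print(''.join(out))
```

Execution trace: 'N' (outer except TypeError) → 'H' (after the try/except). Output: NH

Answer: NH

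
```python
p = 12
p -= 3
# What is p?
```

Trace:
`p = 12` → p = 12
`p -= 3` → p = 9
So p = 9

Answer: 9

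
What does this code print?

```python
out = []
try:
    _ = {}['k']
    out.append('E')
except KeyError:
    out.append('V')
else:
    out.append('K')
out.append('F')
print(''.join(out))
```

Execution trace: 'V' (except KeyError) → 'F' (after the try/except). Output: VF

Answer: VF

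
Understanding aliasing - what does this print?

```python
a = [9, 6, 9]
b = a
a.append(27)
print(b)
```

Key concept: basic list aliasing.
Step by step:
`a = [9, 6, 9]` → a = [9, 6, 9]
`b = a` → b = [9, 6, 9] (same object as a)
`a.append(27)` → a = [9, 6, 9, 27] (same object as b); b = [9, 6, 9, 27] (same object as a)
`print(b)` → prints [9, 6, 9, 27]

Answer: [9, 6, 9, 27]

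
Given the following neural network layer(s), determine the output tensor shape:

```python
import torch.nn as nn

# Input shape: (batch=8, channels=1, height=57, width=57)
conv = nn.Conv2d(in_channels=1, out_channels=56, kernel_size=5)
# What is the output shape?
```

Input: (8, 1, 57, 57) -> Output: (8, 56, 53, 53)

Answer: (8, 56, 53, 53)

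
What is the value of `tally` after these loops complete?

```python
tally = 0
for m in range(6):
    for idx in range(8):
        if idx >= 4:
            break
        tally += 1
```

Inner breaks at 4, outer runs 6 times
`tally` takes the values: 0 → 1 → 2 → 3 → 4 → 5 → 6 → 7 → 8 → 9 → 10 → 11 → 12 → 13 → 14 → 15 → 16 → 17 → 18 → 19 → 20 → 21 → 22 → 23 → 24

Answer: 24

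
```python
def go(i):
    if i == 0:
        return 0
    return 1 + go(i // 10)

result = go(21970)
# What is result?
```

Count of digits of 21970: 5

Answer: 5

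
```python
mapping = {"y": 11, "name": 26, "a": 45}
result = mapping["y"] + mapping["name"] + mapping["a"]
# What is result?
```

Trace:
`mapping = {"y": 11, "name": 26, "a": 45}` → mapping = {'y': 11, 'name': 26, 'a': 45}
`result = mapping["y"] + mapping["name"] + mapping["a"]` → result = 82
So result = 82

Answer: 82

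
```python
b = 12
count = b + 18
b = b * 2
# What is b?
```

Trace:
`b = 12` → b = 12
`count = b + 18` → count = 30
`b = b * 2` → b = 24
So b = 24

Answer: 24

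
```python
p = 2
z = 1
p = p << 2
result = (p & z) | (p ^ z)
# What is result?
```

Trace:
`p = 2` → p = 2
`z = 1` → z = 1
`p = p << 2` → p = 8
`result = (p & z) | (p ^ z)` → result = 9
So result = 9

Answer: 9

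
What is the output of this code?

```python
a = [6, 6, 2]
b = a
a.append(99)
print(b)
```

Key concept: basic list aliasing.
Step by step:
`a = [6, 6, 2]` → a = [6, 6, 2]
`b = a` → b = [6, 6, 2] (same object as a)
`a.append(99)` → a = [6, 6, 2, 99] (same object as b); b = [6, 6, 2, 99] (same object as a)
`print(b)` → prints [6, 6, 2, 99]

Answer: [6, 6, 2, 99]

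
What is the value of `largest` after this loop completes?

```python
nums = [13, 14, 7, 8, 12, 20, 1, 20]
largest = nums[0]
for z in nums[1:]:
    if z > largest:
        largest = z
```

Maximum of [13, 14, 7, 8, 12, 20, 1, 20]
`largest` takes the values: 13 → 14 → 20

Answer: 20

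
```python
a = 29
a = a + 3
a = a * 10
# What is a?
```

Trace:
`a = 29` → a = 29
`a = a + 3` → a = 32
`a = a * 10` → a = 320
So a = 320

Answer: 320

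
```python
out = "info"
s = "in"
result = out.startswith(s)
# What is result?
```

Trace:
`out = "info"` → out = 'info'
`s = "in"` → s = 'in'
`result = out.startswith(s)` → result = True
So result = True

Answer: True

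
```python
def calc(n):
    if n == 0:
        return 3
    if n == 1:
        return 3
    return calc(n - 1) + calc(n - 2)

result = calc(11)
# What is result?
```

Build up from base cases: calc(0)=3, calc(1)=3, calc(2)=6, calc(3)=9, calc(4)=15, calc(5)=24, calc(6)=39, ..., calc(11)=432

Answer: 432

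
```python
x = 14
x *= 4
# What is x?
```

Trace:
`x = 14` → x = 14
`x *= 4` → x = 56
So x = 56

Answer: 56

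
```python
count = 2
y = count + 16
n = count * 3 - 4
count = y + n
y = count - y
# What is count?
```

Trace:
`count = 2` → count = 2
`y = count + 16` → y = 18
`n = count * 3 - 4` → n = 2
`count = y + n` → count = 20
`y = count - y` → y = 2
So count = 20

Answer: 20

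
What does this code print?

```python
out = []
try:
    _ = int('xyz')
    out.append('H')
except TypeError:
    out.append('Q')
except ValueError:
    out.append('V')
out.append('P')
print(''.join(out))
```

Execution trace: 'V' (except ValueError) → 'P' (after the try/except). Output: VP

Answer: VP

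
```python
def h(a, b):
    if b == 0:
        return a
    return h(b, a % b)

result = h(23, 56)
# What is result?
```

h(23, 56) -> h(56, 23) -> h(23, 10) -> h(10, 3) -> h(3, 1) -> h(1, 0) -> 1

Answer: 1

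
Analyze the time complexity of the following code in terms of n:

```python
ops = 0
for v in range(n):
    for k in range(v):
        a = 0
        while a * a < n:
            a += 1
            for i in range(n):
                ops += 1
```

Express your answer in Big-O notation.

Each loop level contributes: n × n × √n × n. Multiplying the contributions gives O(n^3√n).

Answer: O(n^3√n)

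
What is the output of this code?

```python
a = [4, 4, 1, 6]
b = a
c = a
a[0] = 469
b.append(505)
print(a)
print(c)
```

Key concept: multiple aliases.
Step by step:
`a = [4, 4, 1, 6]` → a = [4, 4, 1, 6]
`b = a` → b = [4, 4, 1, 6] (same object as a)
`c = a` → c = [4, 4, 1, 6] (same object as a, b)
`a[0] = 469` → a = [469, 4, 1, 6] (same object as b, c); b = [469, 4, 1, 6] (same object as a, c); c = [469, 4, 1, 6] (same object as a, b)
`b.append(505)` → a = [469, 4, 1, 6, 505] (same object as b, c); b = [469, 4, 1, 6, 505] (same object as a, c); c = [469, 4, 1, 6, 505] (same object as a, b)
`print(a)` → prints [469, 4, 1, 6, 505]
`print(c)` → prints [469, 4, 1, 6, 505]

Answer:
[469, 4, 1, 6, 505]
[469, 4, 1, 6, 505]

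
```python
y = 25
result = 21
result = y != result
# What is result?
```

Trace:
`y = 25` → y = 25
`result = 21` → result = 21
`result = y != result` → result = True
So result = True

Answer: True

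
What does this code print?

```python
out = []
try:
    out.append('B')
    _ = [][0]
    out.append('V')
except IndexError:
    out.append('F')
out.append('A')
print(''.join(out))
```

Execution trace: 'B' (try body) → 'F' (except IndexError) → 'A' (after the try/except). Output: BFA

Answer: BFA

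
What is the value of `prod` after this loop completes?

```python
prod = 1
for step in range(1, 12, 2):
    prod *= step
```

Product of 1, 3, 5, ... up to 11
`prod` takes the values: 1 → 3 → 15 → 105 → 945 → 10395

Answer: 10395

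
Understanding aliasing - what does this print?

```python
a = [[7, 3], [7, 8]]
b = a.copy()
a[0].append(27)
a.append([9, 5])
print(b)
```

Key concept: shallow copy with nested lists.
Step by step:
`a = [[7, 3], [7, 8]]` → a = [[7, 3], [7, 8]]
`b = a.copy()` → b = [[7, 3], [7, 8]]
`a[0].append(27)` → a = [[7, 3, 27], [7, 8]]; b = [[7, 3, 27], [7, 8]]
`a.append([9, 5])` → a = [[7, 3, 27], [7, 8], [9, 5]]
`print(b)` → prints [[7, 3, 27], [7, 8]]

Answer: [[7, 3, 27], [7, 8]]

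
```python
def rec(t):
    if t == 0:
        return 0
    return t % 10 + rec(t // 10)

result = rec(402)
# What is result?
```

Sum of digits of 402: 2 + 0 + 4 = 6

Answer: 6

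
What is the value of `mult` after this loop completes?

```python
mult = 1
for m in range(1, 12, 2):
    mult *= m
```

Product of 1, 3, 5, ... up to 11
`mult` takes the values: 1 → 3 → 15 → 105 → 945 → 10395

Answer: 10395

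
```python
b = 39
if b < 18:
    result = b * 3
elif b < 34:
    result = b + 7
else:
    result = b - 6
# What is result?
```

Trace:
`b = 39` → b = 39
`if b < 18: ...` → b < 18 is False, b < 34 is False, take else branch → result = 33
So result = 33

Answer: 33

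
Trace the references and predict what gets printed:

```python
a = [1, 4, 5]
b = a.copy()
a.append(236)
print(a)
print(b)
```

Key concept: list.copy() creates independent copy.
Step by step:
`a = [1, 4, 5]` → a = [1, 4, 5]
`b = a.copy()` → b = [1, 4, 5]
`a.append(236)` → a = [1, 4, 5, 236]
`print(a)` → prints [1, 4, 5, 236]
`print(b)` → prints [1, 4, 5]

Answer:
[1, 4, 5, 236]
[1, 4, 5]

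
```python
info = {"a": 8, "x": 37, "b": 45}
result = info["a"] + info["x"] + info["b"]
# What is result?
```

Trace:
`info = {"a": 8, "x": 37, "b": 45}` → info = {'a': 8, 'x': 37, 'b': 45}
`result = info["a"] + info["x"] + info["b"]` → result = 90
So result = 90

Answer: 90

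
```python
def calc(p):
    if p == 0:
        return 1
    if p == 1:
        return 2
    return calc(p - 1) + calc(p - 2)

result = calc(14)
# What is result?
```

Build up from base cases: calc(0)=1, calc(1)=2, calc(2)=3, calc(3)=5, calc(4)=8, calc(5)=13, calc(6)=21, ..., calc(14)=987

Answer: 987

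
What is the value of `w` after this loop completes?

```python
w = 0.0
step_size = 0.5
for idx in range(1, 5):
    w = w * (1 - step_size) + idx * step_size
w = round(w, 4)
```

Moving average with lr=0.5
`w` takes the values: 0.0 → 0.5 → 1.25 → 2.125 → 3.0625

Answer: 3.0625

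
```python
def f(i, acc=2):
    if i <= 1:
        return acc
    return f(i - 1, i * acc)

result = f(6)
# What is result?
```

Accumulator trace (n, acc): (6, 2) -> (5, 12) -> (4, 60) -> (3, 240) -> (2, 720) -> (1, 1440) -> return 1440

Answer: 1440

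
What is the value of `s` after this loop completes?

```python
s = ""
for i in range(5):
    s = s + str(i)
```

Concatenate digits 0 to 4
`s` takes the values: "" → "0" → "01" → "012" → "0123" → "01234"

Answer: "01234"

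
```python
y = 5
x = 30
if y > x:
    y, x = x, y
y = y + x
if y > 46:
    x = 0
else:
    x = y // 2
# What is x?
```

Trace:
`y = 5` → y = 5
`x = 30` → x = 30
`if y > x: ...` → y > x is False → no variable changes
`y = y + x` → y = 35
`if y > 46: ...` → y > 46 is False, take else branch → x = 17
So x = 17

Answer: 17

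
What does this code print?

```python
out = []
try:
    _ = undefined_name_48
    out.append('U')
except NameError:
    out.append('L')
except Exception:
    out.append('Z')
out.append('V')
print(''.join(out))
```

Execution trace: 'L' (except NameError) → 'V' (after the try/except). Output: LV

Answer: LV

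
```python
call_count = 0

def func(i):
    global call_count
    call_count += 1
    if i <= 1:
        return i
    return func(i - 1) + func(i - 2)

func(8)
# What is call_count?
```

Calls(i) = 1 + Calls(i-1) + Calls(i-2); Calls(0)=Calls(1)=1. For i=8 this gives 67.

Answer: 67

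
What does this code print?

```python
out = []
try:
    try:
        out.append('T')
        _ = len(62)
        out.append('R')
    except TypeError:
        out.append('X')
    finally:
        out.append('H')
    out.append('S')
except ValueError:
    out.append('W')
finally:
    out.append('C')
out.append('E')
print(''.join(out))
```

Execution trace: 'T' (inner try body) → 'X' (inner except TypeError) → 'H' (inner finally) → 'S' (try body, no exception) → 'C' (finally) → 'E' (after the try/except). Output: TXHSCE

Answer: TXHSCE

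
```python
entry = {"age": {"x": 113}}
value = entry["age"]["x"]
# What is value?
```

Trace:
`entry = {"age": {"x": 113}}` → entry = {'age': {'x': 113}}
`value = entry["age"]["x"]` → value = 113
So value = 113

Answer: 113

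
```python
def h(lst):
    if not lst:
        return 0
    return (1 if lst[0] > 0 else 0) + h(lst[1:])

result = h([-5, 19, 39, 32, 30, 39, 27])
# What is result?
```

Count of positive elements in [-5, 19, 39, 32, 30, 39, 27] = 6

Answer: 6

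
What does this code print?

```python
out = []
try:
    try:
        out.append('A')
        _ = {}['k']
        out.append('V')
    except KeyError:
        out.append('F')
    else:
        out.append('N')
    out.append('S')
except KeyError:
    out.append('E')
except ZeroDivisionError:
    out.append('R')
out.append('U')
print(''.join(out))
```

Execution trace: 'A' (inner try body) → 'F' (inner except KeyError) → 'S' (try body, no exception) → 'U' (after the try/except). Output: AFSU

Answer: AFSU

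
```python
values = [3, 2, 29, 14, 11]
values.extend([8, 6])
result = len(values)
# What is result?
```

Trace:
`values = [3, 2, 29, 14, 11]` → values = [3, 2, 29, 14, 11]
`values.extend([8, 6])` → values = [3, 2, 29, 14, 11, 8, 6]
`result = len(values)` → result = 7
So result = 7

Answer: 7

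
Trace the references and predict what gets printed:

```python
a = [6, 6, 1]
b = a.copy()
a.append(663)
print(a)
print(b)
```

Key concept: list.copy() creates independent copy.
Step by step:
`a = [6, 6, 1]` → a = [6, 6, 1]
`b = a.copy()` → b = [6, 6, 1]
`a.append(663)` → a = [6, 6, 1, 663]
`print(a)` → prints [6, 6, 1, 663]
`print(b)` → prints [6, 6, 1]

Answer:
[6, 6, 1, 663]
[6, 6, 1]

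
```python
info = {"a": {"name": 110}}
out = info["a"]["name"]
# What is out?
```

Trace:
`info = {"a": {"name": 110}}` → info = {'a': {'name': 110}}
`out = info["a"]["name"]` → out = 110
So out = 110

Answer: 110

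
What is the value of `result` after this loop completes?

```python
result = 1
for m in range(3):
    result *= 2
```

2^3 = 8
`result` takes the values: 1 → 2 → 4 → 8

Answer: 8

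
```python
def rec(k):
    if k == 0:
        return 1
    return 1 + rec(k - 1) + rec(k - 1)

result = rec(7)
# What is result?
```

rec(k) = 1 + 2·rec(k-1), rec(0)=1. Closed form: (1+1)·2^7 - 1 = 255.

Answer: 255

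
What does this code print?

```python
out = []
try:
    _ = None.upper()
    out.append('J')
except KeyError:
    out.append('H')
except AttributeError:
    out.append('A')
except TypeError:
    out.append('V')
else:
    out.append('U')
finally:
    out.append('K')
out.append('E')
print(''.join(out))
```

Execution trace: 'A' (except AttributeError) → 'K' (finally) → 'E' (after the try/except). Output: AKE

Answer: AKE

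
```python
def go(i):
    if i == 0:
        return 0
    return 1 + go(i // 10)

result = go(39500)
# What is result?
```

Count of digits of 39500: 5

Answer: 5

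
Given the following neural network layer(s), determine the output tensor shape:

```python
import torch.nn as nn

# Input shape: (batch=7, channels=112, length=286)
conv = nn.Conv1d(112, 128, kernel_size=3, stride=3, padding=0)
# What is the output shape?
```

Input: (7, 112, 286) -> Output: (7, 128, 95)

Answer: (7, 128, 95)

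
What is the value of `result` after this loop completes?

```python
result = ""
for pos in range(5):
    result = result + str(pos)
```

Concatenate digits 0 to 4
`result` takes the values: "" → "0" → "01" → "012" → "0123" → "01234"

Answer: "01234"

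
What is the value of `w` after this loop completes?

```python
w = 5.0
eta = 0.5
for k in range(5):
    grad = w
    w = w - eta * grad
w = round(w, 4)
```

Gradient descent: w = 5.0 * (1 - 0.5)^5
`w` takes the values: 5.0 → 2.5 → 1.25 → 0.625 → 0.3125 → 0.15625 → 0.1562

Answer: 0.1562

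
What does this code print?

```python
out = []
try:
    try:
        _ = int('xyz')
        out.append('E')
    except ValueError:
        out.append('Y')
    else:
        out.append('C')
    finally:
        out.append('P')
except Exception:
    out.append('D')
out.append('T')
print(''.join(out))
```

Execution trace: 'Y' (inner except ValueError) → 'P' (inner finally) → 'T' (after the try/except). Output: YPT

Answer: YPT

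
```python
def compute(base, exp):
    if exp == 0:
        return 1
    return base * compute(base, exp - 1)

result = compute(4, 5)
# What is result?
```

compute(4, 5) = 4 * 4 * 4 * 4 * 4 = 1024

Answer: 1024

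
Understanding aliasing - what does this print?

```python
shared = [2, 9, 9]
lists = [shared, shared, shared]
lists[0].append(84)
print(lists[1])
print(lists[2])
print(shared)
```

Key concept: list of same reference.
Step by step:
`shared = [2, 9, 9]` → shared = [2, 9, 9]
`lists = [shared, shared, shared]` → lists = [[2, 9, 9], [2, 9, 9], [2, 9, 9]]
`lists[0].append(84)` → shared = [2, 9, 9, 84]; lists = [[2, 9, 9, 84], [2, 9, 9, 84], [2, 9, 9, 84]]
`print(lists[1])` → prints [2, 9, 9, 84]
`print(lists[2])` → prints [2, 9, 9, 84]
`print(shared)` → prints [2, 9, 9, 84]

Answer:
[2, 9, 9, 84]
[2, 9, 9, 84]
[2, 9, 9, 84]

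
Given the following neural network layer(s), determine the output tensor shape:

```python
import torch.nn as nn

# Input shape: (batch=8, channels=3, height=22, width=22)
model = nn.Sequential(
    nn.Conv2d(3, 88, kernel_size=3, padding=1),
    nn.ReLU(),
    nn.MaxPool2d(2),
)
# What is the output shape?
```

Input: (8, 3, 22, 22) -> after Conv2d: (8, 88, 22, 22) -> after ReLU: (8, 88, 22, 22) -> Output: (8, 88, 11, 11)

Answer: (8, 88, 11, 11)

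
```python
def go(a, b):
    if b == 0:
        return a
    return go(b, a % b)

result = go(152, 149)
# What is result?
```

go(152, 149) -> go(149, 3) -> go(3, 2) -> go(2, 1) -> go(1, 0) -> 1

Answer: 1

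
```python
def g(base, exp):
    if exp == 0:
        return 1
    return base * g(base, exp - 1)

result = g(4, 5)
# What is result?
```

g(4, 5) = 4 * 4 * 4 * 4 * 4 = 1024

Answer: 1024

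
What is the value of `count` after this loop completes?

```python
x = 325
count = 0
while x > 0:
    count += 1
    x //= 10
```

Count digits by repeated division by 10
`count` takes the values: 0 → 1 → 2 → 3

Answer: 3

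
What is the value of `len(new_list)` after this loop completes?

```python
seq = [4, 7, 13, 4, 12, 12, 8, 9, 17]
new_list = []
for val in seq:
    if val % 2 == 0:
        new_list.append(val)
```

Count even numbers in [4, 7, 13, 4, 12, 12, 8, 9, 17]
`new_list` takes the values: [] → [4] → [4, 4] → [4, 4, 12] → [4, 4, 12, 12] → [4, 4, 12, 12, 8]
So `len(new_list)` = 5

Answer: 5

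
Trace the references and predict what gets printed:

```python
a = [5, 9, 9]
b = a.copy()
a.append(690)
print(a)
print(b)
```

Key concept: list.copy() creates independent copy.
Step by step:
`a = [5, 9, 9]` → a = [5, 9, 9]
`b = a.copy()` → b = [5, 9, 9]
`a.append(690)` → a = [5, 9, 9, 690]
`print(a)` → prints [5, 9, 9, 690]
`print(b)` → prints [5, 9, 9]

Answer:
[5, 9, 9, 690]
[5, 9, 9]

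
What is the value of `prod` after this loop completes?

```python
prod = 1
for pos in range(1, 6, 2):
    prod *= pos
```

Product of 1, 3, 5, ... up to 5
`prod` takes the values: 1 → 3 → 15

Answer: 15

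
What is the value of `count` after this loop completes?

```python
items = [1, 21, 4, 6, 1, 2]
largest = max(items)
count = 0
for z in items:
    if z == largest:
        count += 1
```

Count of max value 21 in [1, 21, 4, 6, 1, 2]
`count` takes the values: 0 → 1

Answer: 1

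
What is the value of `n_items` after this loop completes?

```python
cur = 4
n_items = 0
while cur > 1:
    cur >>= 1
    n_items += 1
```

Count right shifts until 1
`n_items` takes the values: 0 → 1 → 2

Answer: 2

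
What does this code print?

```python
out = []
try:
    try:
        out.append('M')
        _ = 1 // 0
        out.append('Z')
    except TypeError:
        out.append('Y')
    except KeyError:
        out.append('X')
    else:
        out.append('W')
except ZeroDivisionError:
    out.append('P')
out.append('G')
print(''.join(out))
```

Execution trace: 'M' (try body) → 'P' (outer except ZeroDivisionError) → 'G' (after the try/except). Output: MPG

Answer: MPG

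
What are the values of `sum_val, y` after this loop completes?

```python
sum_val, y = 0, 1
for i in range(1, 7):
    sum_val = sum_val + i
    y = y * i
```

Sum and factorial of 1 to 6
`sum_val, y` takes the values: (0, 1) → (1, 1) → (3, 1) → (3, 2) → (6, 2) → (6, 6) → (10, 6) → (10, 24) → (15, 24) → (15, 120) → (21, 120) → (21, 720)

Answer: 21, 720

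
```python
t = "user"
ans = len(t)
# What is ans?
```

Trace:
`t = "user"` → t = 'user'
`ans = len(t)` → ans = 4
So ans = 4

Answer: 4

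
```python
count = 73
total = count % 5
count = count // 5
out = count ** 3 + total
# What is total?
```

Trace:
`count = 73` → count = 73
`total = count % 5` → total = 3
`count = count // 5` → count = 14
`out = count ** 3 + total` → out = 2747
So total = 3

Answer: 3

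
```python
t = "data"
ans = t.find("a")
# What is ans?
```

Trace:
`t = "data"` → t = 'data'
`ans = t.find("a")` → ans = 1
So ans = 1

Answer: 1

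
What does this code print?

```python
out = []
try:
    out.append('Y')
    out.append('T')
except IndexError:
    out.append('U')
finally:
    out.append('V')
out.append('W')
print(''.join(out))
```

Execution trace: 'Y' (try body) → 'T' (try body, no exception) → 'V' (finally) → 'W' (after the try/except). Output: YTVW

Answer: YTVW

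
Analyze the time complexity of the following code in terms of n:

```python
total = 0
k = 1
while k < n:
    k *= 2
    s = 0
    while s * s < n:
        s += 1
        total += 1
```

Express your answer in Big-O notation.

Each loop level contributes: log n × √n. Multiplying the contributions gives O(√n log n).

Answer: O(√n log n)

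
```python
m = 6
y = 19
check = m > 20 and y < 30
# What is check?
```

Trace:
`m = 6` → m = 6
`y = 19` → y = 19
`check = m > 20 and y < 30` → check = False
So check = False

Answer: False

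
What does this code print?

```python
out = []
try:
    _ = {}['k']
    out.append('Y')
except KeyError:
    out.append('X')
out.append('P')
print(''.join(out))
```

Execution trace: 'X' (except KeyError) → 'P' (after the try/except). Output: XP

Answer: XP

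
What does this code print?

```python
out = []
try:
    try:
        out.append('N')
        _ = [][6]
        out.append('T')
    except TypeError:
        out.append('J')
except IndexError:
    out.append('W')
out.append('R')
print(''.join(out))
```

Execution trace: 'N' (try body) → 'W' (outer except IndexError) → 'R' (after the try/except). Output: NWR

Answer: NWR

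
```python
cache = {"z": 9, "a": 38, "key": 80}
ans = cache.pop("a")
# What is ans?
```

Trace:
`cache = {"z": 9, "a": 38, "key": 80}` → cache = {'z': 9, 'a': 38, 'key': 80}
`ans = cache.pop("a")` → cache = {'z': 9, 'key': 80}; ans = 38
So ans = 38

Answer: 38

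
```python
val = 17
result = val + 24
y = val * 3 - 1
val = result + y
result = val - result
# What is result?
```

Trace:
`val = 17` → val = 17
`result = val + 24` → result = 41
`y = val * 3 - 1` → y = 50
`val = result + y` → val = 91
`result = val - result` → result = 50
So result = 50

Answer: 50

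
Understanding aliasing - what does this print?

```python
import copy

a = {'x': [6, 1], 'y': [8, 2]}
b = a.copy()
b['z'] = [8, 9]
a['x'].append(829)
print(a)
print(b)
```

Key concept: shallow copy of dict with mutable values.
Step by step:
`a = {'x': [6, 1], 'y': [8, 2]}` → a = {'x': [6, 1], 'y': [8, 2]}
`b = a.copy()` → b = {'x': [6, 1], 'y': [8, 2]}
`b['z'] = [8, 9]` → b = {'x': [6, 1], 'y': [8, 2], 'z': [8, 9]}
`a['x'].append(829)` → a = {'x': [6, 1, 829], 'y': [8, 2]}; b = {'x': [6, 1, 829], 'y': [8, 2], 'z': [8, 9]}
`print(a)` → prints {'x': [6, 1, 829], 'y': [8, 2]}
`print(b)` → prints {'x': [6, 1, 829], 'y': [8, 2], 'z': [8, 9]}

Answer:
{'x': [6, 1, 829], 'y': [8, 2]}
{'x': [6, 1, 829], 'y': [8, 2], 'z': [8, 9]}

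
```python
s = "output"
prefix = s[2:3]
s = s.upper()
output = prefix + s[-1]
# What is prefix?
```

Trace:
`s = "output"` → s = 'output'
`prefix = s[2:3]` → prefix = 't'
`s = s.upper()` → s = 'OUTPUT'
`output = prefix + s[-1]` → output = 'tT'
So prefix = 't'

Answer: 't'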